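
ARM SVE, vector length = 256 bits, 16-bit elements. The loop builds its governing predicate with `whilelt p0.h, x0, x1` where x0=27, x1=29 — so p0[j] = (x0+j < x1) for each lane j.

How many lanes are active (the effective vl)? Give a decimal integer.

256-bit reg / 16-bit elem → 16 lanes
p0[j] = (27+j < 29); true for j=0..1 → 2 lanes set

vl = 2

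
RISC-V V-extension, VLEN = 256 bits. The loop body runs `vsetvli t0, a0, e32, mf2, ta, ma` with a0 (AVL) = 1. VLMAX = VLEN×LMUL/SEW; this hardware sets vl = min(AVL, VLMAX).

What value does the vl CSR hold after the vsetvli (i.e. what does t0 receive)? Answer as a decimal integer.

vl = 1

VLMAX = (256 × 1/2) / 32 = 4 lanes
vl ← min(1, 4) = 1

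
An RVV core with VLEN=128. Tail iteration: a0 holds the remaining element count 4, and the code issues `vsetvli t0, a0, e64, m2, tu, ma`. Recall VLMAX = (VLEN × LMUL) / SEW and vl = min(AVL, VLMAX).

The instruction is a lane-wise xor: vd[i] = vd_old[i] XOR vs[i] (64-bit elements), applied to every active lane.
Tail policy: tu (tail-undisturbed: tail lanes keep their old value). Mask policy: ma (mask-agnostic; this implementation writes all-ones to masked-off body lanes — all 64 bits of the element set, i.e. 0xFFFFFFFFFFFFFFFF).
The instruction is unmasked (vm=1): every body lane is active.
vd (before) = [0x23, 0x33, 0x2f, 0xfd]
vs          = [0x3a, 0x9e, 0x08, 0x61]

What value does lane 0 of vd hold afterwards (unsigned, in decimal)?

vd[0] = 25

VLMAX = (128 × 2) / 64 = 4 lanes
AVL=4 ≤ VLMAX=4, so vl = 4
  i=0: xor(0x23,0x3a) → 25
  i=1: xor(0x33,0x9e) → 173
  i=2: xor(0x2f,0x08) → 39
  i=3: xor(0xfd,0x61) → 156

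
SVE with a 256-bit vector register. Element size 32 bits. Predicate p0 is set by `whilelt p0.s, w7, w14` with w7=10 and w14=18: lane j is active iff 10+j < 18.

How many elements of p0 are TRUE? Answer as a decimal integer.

256-bit reg / 32-bit elem → 8 lanes
p0[j] = (10+j < 18); true for j=0..7 → 8 lanes set

vl = 8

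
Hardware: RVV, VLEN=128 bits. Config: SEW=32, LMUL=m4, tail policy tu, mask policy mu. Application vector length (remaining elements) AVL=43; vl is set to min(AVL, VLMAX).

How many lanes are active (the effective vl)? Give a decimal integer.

VLMAX = (128 × 4) / 32 = 16 lanes
vl ← min(43, 16) = 16

vl = 16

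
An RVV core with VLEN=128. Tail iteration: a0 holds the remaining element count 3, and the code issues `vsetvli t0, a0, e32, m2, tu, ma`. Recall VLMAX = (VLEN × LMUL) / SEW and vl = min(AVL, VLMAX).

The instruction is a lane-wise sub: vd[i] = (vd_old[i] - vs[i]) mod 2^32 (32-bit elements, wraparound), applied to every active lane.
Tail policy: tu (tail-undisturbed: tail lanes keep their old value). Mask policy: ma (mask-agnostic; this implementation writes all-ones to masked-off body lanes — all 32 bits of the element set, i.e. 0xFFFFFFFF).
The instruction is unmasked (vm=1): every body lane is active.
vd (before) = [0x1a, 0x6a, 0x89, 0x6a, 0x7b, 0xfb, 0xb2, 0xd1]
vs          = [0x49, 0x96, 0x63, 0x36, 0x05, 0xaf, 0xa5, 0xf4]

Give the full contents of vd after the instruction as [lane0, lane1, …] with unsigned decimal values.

lanes per group: 128·2/32 = 8
vl = min(AVL, VLMAX) = min(3, 8) = 3
  i=0: sub(0x1a,0x49) → 4294967249
  i=1: sub(0x6a,0x96) → 4294967252
  i=2: sub(0x89,0x63) → 38
  i=3: tail/keep → 106
  i=4: tail/keep → 123
  i=5: tail/keep → 251
  i=6: tail/keep → 178
  i=7: tail/keep → 209

vd = [4294967249, 4294967252, 38, 106, 123, 251, 178, 209]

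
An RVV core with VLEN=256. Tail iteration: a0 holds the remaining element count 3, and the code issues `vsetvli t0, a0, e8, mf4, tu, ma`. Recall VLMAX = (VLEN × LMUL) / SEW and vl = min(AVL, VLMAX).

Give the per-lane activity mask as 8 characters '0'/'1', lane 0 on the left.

predicate = 11100000

VLMAX = VLEN×LMUL/SEW = 256×1/4/8 = 8
AVL=3 ≤ VLMAX=8, so vl = 3
bits (lane 0 leftmost): 11100000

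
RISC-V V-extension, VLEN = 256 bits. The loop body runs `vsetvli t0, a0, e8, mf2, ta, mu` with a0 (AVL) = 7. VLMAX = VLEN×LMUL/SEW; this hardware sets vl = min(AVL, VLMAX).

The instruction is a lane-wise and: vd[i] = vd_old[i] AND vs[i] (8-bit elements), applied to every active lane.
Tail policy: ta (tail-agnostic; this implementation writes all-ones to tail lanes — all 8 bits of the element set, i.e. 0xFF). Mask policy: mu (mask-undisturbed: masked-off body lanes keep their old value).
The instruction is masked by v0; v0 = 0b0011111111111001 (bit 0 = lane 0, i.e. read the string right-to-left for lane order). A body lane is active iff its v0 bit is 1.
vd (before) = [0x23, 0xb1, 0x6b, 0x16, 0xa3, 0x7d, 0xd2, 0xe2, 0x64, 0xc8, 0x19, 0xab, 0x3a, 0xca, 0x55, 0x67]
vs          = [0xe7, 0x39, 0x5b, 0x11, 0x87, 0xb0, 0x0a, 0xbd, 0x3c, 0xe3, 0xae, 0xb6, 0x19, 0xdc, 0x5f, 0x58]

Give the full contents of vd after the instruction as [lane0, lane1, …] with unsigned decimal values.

vd = [35, 177, 107, 16, 131, 48, 2, 255, 255, 255, 255, 255, 255, 255, 255, 255]

lanes per group: 256·1/2/8 = 16
AVL=7 ≤ VLMAX=16, so vl = 7
vd[0] and(0x23,0xe7) -> 0x23
vd[1] mask-off/keep -> 0xb1
vd[2] mask-off/keep -> 0x6b
vd[3] and(0x16,0x11) -> 0x10
vd[4] and(0xa3,0x87) -> 0x83
vd[5] and(0x7d,0xb0) -> 0x30
vd[6] and(0xd2,0x0a) -> 0x02
vd[7] tail/ones -> 0xff
vd[8] tail/ones -> 0xff
vd[9] tail/ones -> 0xff
vd[10] tail/ones -> 0xff
vd[11] tail/ones -> 0xff
vd[12] tail/ones -> 0xff
vd[13] tail/ones -> 0xff
vd[14] tail/ones -> 0xff
vd[15] tail/ones -> 0xff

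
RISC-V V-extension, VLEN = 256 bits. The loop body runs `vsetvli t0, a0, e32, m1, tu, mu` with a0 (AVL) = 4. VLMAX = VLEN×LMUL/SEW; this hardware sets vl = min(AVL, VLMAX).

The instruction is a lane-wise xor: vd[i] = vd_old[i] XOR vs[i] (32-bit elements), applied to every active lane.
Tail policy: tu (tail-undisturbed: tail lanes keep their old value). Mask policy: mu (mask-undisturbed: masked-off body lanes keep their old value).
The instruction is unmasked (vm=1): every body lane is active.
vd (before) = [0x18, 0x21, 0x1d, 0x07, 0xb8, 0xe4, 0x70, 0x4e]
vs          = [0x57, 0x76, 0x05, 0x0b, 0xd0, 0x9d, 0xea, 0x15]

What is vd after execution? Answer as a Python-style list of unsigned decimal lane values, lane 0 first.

vd = [79, 87, 24, 12, 184, 228, 112, 78]

lanes per group: 256·1/32 = 8
vl = min(AVL, VLMAX) = min(4, 8) = 4
vd[0] xor(0x18,0x57) -> 0x4f
vd[1] xor(0x21,0x76) -> 0x57
vd[2] xor(0x1d,0x05) -> 0x18
vd[3] xor(0x07,0x0b) -> 0x0c
vd[4] tail/keep -> 0xb8
vd[5] tail/keep -> 0xe4
vd[6] tail/keep -> 0x70
vd[7] tail/keep -> 0x4e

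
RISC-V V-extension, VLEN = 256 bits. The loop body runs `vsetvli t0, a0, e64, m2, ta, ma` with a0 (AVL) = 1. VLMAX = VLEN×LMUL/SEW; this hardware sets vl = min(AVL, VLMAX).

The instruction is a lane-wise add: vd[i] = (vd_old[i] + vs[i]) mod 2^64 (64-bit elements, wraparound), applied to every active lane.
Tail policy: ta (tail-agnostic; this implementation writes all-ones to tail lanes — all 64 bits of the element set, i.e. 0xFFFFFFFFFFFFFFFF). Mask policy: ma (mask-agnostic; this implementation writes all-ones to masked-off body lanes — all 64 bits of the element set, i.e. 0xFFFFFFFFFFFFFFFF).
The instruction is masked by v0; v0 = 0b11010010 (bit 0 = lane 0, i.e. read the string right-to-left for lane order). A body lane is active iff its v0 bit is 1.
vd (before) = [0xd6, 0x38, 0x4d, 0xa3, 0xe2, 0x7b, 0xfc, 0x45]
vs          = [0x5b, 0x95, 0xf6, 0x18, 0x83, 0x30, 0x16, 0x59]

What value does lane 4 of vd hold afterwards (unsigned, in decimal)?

VLMAX = (256 × 2) / 64 = 8 lanes
AVL=1 ≤ VLMAX=8, so vl = 1
lane  0: mask-off/ones ⇒ 0xffffffffffffffff
lane  1: tail/ones ⇒ 0xffffffffffffffff
lane  2: tail/ones ⇒ 0xffffffffffffffff
lane  3: tail/ones ⇒ 0xffffffffffffffff
lane  4: tail/ones ⇒ 0xffffffffffffffff
lane  5: tail/ones ⇒ 0xffffffffffffffff
lane  6: tail/ones ⇒ 0xffffffffffffffff
lane  7: tail/ones ⇒ 0xffffffffffffffff

vd[4] = 18446744073709551615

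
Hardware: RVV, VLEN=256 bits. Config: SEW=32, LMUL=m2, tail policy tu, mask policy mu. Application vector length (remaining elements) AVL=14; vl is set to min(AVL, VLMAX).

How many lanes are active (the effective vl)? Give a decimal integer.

VLMAX = (256 × 2) / 32 = 16 lanes
AVL=14 ≤ VLMAX=16, so vl = 14

vl = 14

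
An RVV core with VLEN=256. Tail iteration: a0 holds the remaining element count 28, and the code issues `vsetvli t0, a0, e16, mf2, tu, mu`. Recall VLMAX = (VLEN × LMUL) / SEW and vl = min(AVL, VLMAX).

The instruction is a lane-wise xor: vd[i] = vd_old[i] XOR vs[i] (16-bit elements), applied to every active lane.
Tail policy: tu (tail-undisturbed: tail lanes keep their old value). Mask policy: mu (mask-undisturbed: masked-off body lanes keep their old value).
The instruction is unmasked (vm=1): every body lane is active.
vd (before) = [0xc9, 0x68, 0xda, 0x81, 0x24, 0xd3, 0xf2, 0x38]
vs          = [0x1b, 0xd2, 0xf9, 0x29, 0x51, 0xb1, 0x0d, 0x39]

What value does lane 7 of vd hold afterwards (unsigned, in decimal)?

vd[7] = 1

lanes per group: 256·1/2/16 = 8
AVL=28 > VLMAX=8, so vl = 8
[0] xor(0xc9,0x1b) = 0xd2
[1] xor(0x68,0xd2) = 0xba
[2] xor(0xda,0xf9) = 0x23
[3] xor(0x81,0x29) = 0xa8
[4] xor(0x24,0x51) = 0x75
[5] xor(0xd3,0xb1) = 0x62
[6] xor(0xf2,0x0d) = 0xff
[7] xor(0x38,0x39) = 0x01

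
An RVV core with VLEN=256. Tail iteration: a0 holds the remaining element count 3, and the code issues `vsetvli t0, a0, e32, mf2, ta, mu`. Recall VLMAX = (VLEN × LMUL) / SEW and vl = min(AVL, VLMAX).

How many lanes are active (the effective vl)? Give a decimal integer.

VLMAX = (256 × 1/2) / 32 = 4 lanes
AVL=3 ≤ VLMAX=4, so vl = 3

vl = 3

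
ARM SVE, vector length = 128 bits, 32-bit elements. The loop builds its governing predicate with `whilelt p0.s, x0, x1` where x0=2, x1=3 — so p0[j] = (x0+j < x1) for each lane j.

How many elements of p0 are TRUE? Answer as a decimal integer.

vl = 1

register lanes = 128/32 = 4
p0[j] = (2+j < 3); true for j=0..0 → 1 lanes set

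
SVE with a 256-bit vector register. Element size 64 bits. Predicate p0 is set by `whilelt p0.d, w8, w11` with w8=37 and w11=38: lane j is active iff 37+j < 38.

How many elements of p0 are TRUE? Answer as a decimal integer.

register lanes = 256/64 = 4
whilelt: lane j active iff 37+j < 38 → j < 1 → 1 active

vl = 1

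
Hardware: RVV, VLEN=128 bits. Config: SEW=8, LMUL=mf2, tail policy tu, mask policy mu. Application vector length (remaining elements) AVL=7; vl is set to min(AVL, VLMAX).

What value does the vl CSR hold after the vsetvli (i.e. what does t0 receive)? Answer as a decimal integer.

vl = 7

VLMAX = (128 × 1/2) / 8 = 8 lanes
vl ← min(7, 8) = 7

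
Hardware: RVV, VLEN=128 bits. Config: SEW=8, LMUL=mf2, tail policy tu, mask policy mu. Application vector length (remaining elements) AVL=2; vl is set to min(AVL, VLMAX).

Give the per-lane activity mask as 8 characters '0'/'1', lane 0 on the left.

VLMAX = VLEN×LMUL/SEW = 128×1/2/8 = 8
vl ← min(2, 8) = 2
bits (lane 0 leftmost): 11000000

predicate = 11000000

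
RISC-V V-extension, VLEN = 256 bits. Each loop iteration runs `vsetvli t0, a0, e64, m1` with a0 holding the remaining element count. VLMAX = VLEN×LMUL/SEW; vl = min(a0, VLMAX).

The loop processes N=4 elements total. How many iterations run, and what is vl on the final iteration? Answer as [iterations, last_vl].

VLMAX = VLEN×LMUL/SEW = 256×1/64 = 4
4 elements at 4/iter → 1 passes, remainder 4 on the last

[iterations, last_vl] = [1, 4]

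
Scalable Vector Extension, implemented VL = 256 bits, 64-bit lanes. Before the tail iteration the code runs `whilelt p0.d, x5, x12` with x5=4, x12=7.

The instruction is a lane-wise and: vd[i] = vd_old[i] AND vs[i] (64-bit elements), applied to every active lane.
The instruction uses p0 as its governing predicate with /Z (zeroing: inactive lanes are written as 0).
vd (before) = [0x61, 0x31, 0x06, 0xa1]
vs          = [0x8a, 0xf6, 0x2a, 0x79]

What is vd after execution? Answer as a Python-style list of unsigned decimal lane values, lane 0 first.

register lanes = 256/64 = 4
whilelt: lane j active iff 4+j < 7 → j < 3 → 3 active
vd[0] and(0x61,0x8a) -> 0x00
vd[1] and(0x31,0xf6) -> 0x30
vd[2] and(0x06,0x2a) -> 0x02
vd[3] tail/zero -> 0x00

vd = [0, 48, 2, 0]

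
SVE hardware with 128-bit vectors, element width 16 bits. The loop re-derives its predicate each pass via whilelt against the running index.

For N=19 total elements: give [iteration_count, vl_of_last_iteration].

[iterations, last_vl] = [3, 3]

lane count: 128 div 16 = 8
iterations = ceil(19/8) = 3; final-pass vl = 3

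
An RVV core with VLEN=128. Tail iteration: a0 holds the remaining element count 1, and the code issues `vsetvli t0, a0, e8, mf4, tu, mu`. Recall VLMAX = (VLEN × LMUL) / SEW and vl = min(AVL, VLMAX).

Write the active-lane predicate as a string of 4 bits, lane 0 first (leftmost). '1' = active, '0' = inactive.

VLMAX = VLEN×LMUL/SEW = 128×1/4/8 = 4
vl = min(AVL, VLMAX) = min(1, 4) = 1
bits (lane 0 leftmost): 1000

predicate = 1000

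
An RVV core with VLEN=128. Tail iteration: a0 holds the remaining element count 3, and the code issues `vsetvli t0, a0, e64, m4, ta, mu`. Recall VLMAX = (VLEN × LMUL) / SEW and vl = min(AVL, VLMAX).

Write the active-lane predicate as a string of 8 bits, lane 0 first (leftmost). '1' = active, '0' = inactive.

predicate = 11100000

VLMAX = VLEN×LMUL/SEW = 128×4/64 = 8
AVL=3 ≤ VLMAX=8, so vl = 3
bits (lane 0 leftmost): 11100000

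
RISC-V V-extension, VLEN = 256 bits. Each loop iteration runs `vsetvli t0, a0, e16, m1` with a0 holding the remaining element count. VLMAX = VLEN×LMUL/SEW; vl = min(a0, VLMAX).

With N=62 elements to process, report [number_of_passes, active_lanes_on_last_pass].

lanes per group: 256·1/16 = 16
62 elements at 16/iter → 4 passes, remainder 14 on the last

[iterations, last_vl] = [4, 14]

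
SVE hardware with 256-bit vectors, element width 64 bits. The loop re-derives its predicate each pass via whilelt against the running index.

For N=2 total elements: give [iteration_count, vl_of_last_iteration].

256-bit reg / 64-bit elem → 4 lanes
2 elements at 4/iter → 1 passes, remainder 2 on the last

[iterations, last_vl] = [1, 2]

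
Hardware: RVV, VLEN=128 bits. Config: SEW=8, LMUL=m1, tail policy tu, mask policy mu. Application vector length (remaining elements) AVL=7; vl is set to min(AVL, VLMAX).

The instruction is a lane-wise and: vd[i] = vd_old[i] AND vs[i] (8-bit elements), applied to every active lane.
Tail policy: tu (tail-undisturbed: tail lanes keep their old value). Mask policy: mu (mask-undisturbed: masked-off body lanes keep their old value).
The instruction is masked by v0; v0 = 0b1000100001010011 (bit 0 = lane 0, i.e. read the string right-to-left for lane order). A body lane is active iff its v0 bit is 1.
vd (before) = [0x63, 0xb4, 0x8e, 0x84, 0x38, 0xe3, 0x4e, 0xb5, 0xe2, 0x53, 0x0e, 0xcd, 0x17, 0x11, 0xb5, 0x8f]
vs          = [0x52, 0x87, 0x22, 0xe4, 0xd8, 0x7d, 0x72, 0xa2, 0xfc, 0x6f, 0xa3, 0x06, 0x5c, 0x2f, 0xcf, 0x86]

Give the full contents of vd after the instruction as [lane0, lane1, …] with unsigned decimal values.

vd = [66, 132, 142, 132, 24, 227, 66, 181, 226, 83, 14, 205, 23, 17, 181, 143]

VLMAX = (128 × 1) / 8 = 16 lanes
AVL=7 ≤ VLMAX=16, so vl = 7
  i=0: and(0x63,0x52) → 66
  i=1: and(0xb4,0x87) → 132
  i=2: mask-off/keep → 142
  i=3: mask-off/keep → 132
  i=4: and(0x38,0xd8) → 24
  i=5: mask-off/keep → 227
  i=6: and(0x4e,0x72) → 66
  i=7: tail/keep → 181
  i=8: tail/keep → 226
  i=9: tail/keep → 83
  i=10: tail/keep → 14
  i=11: tail/keep → 205
  i=12: tail/keep → 23
  i=13: tail/keep → 17
  i=14: tail/keep → 181
  i=15: tail/keep → 143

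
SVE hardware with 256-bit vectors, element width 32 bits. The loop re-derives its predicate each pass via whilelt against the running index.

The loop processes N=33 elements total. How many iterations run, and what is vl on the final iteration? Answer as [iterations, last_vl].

[iterations, last_vl] = [5, 1]

256-bit reg / 32-bit elem → 8 lanes
33 elements at 8/iter → 5 passes, remainder 1 on the last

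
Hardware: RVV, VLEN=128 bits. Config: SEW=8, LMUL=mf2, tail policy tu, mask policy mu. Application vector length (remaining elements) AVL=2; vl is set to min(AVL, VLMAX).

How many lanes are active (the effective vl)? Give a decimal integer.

lanes per group: 128·1/2/8 = 8
vl ← min(2, 8) = 2

vl = 2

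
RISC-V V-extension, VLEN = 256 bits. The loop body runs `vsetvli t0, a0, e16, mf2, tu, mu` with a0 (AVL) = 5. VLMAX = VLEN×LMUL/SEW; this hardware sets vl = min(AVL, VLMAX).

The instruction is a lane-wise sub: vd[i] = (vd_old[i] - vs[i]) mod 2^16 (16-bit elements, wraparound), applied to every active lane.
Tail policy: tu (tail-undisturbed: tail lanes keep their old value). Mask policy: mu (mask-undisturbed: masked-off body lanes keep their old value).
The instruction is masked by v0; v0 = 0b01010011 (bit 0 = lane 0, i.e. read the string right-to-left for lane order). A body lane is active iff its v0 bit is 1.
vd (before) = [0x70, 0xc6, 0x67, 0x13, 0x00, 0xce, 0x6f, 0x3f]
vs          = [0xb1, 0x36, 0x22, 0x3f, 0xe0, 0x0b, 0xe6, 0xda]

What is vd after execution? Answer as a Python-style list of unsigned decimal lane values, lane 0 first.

vd = [65471, 144, 103, 19, 65312, 206, 111, 63]

VLMAX = (256 × 1/2) / 16 = 8 lanes
vl ← min(5, 8) = 5
[0] sub(0x70,0xb1) = 0xffbf
[1] sub(0xc6,0x36) = 0x90
[2] mask-off/keep = 0x67
[3] mask-off/keep = 0x13
[4] sub(0x00,0xe0) = 0xff20
[5] tail/keep = 0xce
[6] tail/keep = 0x6f
[7] tail/keep = 0x3f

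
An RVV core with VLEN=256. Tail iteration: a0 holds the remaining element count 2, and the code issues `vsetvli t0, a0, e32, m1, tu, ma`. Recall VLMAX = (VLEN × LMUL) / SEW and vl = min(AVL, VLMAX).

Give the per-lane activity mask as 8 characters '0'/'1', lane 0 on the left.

predicate = 11000000

lanes per group: 256·1/32 = 8
vl = min(AVL, VLMAX) = min(2, 8) = 2
bits (lane 0 leftmost): 11000000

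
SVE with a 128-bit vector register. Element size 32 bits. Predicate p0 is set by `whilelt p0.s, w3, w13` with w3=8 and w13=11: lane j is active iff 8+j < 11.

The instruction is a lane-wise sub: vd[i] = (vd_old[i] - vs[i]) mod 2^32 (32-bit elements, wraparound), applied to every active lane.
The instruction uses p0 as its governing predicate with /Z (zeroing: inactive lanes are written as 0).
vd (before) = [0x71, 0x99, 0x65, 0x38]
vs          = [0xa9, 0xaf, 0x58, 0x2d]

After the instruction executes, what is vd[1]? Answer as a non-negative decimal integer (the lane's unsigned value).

lane count: 128 div 32 = 4
whilelt: lane j active iff 8+j < 11 → j < 3 → 3 active
lane  0: sub(0x71,0xa9) ⇒ 0xffffffc8
lane  1: sub(0x99,0xaf) ⇒ 0xffffffea
lane  2: sub(0x65,0x58) ⇒ 0x0d
lane  3: tail/zero ⇒ 0x00

vd[1] = 4294967274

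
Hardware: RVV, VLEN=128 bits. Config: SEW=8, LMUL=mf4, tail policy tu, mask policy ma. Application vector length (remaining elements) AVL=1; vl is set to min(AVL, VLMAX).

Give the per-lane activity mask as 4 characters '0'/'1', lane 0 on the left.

predicate = 1000

VLMAX = (128 × 1/4) / 8 = 4 lanes
vl ← min(1, 4) = 1
bits (lane 0 leftmost): 1000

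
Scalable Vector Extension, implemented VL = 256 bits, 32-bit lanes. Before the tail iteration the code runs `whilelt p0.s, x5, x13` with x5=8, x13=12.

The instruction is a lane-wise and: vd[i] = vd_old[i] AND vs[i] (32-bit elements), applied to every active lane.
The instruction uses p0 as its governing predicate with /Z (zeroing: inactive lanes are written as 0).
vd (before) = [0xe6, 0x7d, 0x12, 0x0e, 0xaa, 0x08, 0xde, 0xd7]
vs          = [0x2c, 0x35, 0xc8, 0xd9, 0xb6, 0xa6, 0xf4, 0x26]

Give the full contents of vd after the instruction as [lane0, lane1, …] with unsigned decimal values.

register lanes = 256/32 = 8
active while 8+j < 12, i.e. j ∈ [0,4) capped at 8 ⇒ 4
lane  0: and(0xe6,0x2c) ⇒ 0x24
lane  1: and(0x7d,0x35) ⇒ 0x35
lane  2: and(0x12,0xc8) ⇒ 0x00
lane  3: and(0x0e,0xd9) ⇒ 0x08
lane  4: tail/zero ⇒ 0x00
lane  5: tail/zero ⇒ 0x00
lane  6: tail/zero ⇒ 0x00
lane  7: tail/zero ⇒ 0x00

vd = [36, 53, 0, 8, 0, 0, 0, 0]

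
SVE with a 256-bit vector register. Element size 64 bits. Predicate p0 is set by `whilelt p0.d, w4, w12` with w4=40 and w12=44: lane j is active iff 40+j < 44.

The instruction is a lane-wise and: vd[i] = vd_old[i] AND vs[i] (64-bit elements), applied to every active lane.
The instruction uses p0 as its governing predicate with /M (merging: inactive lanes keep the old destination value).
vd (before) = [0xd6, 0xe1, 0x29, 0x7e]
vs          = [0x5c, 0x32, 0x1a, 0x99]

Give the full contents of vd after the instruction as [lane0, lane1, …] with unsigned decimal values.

lane count: 256 div 64 = 4
active while 40+j < 44, i.e. j ∈ [0,4) capped at 4 ⇒ 4
vd[0] and(0xd6,0x5c) -> 0x54
vd[1] and(0xe1,0x32) -> 0x20
vd[2] and(0x29,0x1a) -> 0x08
vd[3] and(0x7e,0x99) -> 0x18

vd = [84, 32, 8, 24]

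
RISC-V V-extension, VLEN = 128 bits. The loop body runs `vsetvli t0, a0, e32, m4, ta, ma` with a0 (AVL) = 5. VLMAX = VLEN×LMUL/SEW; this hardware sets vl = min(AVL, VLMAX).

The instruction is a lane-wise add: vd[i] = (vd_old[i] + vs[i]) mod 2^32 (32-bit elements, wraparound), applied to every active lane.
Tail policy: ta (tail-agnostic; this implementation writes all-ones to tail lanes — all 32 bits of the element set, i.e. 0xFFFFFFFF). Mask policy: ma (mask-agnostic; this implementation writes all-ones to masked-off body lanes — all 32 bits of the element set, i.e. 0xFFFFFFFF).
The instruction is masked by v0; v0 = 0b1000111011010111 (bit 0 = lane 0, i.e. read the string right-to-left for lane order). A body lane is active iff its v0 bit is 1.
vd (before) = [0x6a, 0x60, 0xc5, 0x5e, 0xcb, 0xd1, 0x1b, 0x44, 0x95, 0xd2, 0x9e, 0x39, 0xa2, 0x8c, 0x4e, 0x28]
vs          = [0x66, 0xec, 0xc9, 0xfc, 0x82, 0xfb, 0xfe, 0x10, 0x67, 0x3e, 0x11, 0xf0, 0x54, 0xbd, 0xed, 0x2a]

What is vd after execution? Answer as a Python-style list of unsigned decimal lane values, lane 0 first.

vd = [208, 332, 398, 4294967295, 333, 4294967295, 4294967295, 4294967295, 4294967295, 4294967295, 4294967295, 4294967295, 4294967295, 4294967295, 4294967295, 4294967295]

VLMAX = (128 × 4) / 32 = 16 lanes
vl = min(AVL, VLMAX) = min(5, 16) = 5
vd[0] add(0x6a,0x66) -> 0xd0
vd[1] add(0x60,0xec) -> 0x14c
vd[2] add(0xc5,0xc9) -> 0x18e
vd[3] mask-off/ones -> 0xffffffff
vd[4] add(0xcb,0x82) -> 0x14d
vd[5] tail/ones -> 0xffffffff
vd[6] tail/ones -> 0xffffffff
vd[7] tail/ones -> 0xffffffff
vd[8] tail/ones -> 0xffffffff
vd[9] tail/ones -> 0xffffffff
vd[10] tail/ones -> 0xffffffff
vd[11] tail/ones -> 0xffffffff
vd[12] tail/ones -> 0xffffffff
vd[13] tail/ones -> 0xffffffff
vd[14] tail/ones -> 0xffffffff
vd[15] tail/ones -> 0xffffffff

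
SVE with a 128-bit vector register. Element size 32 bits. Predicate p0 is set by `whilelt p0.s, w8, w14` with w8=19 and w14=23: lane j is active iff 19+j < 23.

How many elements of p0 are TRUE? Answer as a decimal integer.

register lanes = 128/32 = 4
active while 19+j < 23, i.e. j ∈ [0,4) capped at 4 ⇒ 4

vl = 4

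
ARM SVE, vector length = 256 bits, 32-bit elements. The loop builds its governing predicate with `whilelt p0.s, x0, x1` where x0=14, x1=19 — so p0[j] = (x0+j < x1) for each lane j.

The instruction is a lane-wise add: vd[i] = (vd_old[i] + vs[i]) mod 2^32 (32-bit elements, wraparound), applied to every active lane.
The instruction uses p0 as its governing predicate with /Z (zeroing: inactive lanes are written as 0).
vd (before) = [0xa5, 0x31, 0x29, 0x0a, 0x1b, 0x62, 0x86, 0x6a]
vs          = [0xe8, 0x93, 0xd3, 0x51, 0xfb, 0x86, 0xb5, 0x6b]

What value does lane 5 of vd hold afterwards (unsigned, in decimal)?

register lanes = 256/32 = 8
active while 14+j < 19, i.e. j ∈ [0,5) capped at 8 ⇒ 5
lane  0: add(0xa5,0xe8) ⇒ 0x18d
lane  1: add(0x31,0x93) ⇒ 0xc4
lane  2: add(0x29,0xd3) ⇒ 0xfc
lane  3: add(0x0a,0x51) ⇒ 0x5b
lane  4: add(0x1b,0xfb) ⇒ 0x116
lane  5: tail/zero ⇒ 0x00
lane  6: tail/zero ⇒ 0x00
lane  7: tail/zero ⇒ 0x00

vd[5] = 0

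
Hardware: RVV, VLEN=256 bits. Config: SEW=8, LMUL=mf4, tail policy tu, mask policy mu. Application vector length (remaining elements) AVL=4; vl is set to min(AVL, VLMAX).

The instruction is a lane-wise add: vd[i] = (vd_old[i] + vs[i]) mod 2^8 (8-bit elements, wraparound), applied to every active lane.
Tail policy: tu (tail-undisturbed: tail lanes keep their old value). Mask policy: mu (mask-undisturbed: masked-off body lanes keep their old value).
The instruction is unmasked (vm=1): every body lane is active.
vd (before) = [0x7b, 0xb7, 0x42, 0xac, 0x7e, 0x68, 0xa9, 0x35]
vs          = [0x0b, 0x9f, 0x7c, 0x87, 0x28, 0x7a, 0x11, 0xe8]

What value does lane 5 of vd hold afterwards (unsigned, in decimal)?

vd[5] = 104

VLMAX = VLEN×LMUL/SEW = 256×1/4/8 = 8
AVL=4 ≤ VLMAX=8, so vl = 4
lane  0: add(0x7b,0x0b) ⇒ 0x86
lane  1: add(0xb7,0x9f) ⇒ 0x56
lane  2: add(0x42,0x7c) ⇒ 0xbe
lane  3: add(0xac,0x87) ⇒ 0x33
lane  4: tail/keep ⇒ 0x7e
lane  5: tail/keep ⇒ 0x68
lane  6: tail/keep ⇒ 0xa9
lane  7: tail/keep ⇒ 0x35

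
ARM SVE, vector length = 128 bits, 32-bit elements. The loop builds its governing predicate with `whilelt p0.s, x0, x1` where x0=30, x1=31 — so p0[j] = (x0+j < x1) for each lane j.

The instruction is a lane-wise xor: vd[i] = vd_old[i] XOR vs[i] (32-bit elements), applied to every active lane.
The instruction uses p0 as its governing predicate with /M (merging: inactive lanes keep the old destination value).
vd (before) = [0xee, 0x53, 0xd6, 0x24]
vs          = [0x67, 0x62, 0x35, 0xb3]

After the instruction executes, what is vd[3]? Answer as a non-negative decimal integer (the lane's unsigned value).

lane count: 128 div 32 = 4
active while 30+j < 31, i.e. j ∈ [0,1) capped at 4 ⇒ 1
lane  0: xor(0xee,0x67) ⇒ 0x89
lane  1: tail/keep ⇒ 0x53
lane  2: tail/keep ⇒ 0xd6
lane  3: tail/keep ⇒ 0x24

vd[3] = 36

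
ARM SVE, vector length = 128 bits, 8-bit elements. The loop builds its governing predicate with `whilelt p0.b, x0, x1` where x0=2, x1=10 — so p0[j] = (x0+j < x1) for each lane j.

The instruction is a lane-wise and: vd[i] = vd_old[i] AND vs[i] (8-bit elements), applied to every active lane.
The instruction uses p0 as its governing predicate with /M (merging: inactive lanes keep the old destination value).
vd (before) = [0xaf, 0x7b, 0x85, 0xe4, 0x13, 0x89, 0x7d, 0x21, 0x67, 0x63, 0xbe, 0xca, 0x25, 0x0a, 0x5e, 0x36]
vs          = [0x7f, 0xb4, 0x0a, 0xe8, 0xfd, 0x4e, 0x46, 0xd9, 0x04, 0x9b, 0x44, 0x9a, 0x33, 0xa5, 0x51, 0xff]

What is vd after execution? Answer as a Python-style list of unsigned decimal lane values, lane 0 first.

register lanes = 128/8 = 16
p0[j] = (2+j < 10); true for j=0..7 → 8 lanes set
  i=0: and(0xaf,0x7f) → 47
  i=1: and(0x7b,0xb4) → 48
  i=2: and(0x85,0x0a) → 0
  i=3: and(0xe4,0xe8) → 224
  i=4: and(0x13,0xfd) → 17
  i=5: and(0x89,0x4e) → 8
  i=6: and(0x7d,0x46) → 68
  i=7: and(0x21,0xd9) → 1
  i=8: tail/keep → 103
  i=9: tail/keep → 99
  i=10: tail/keep → 190
  i=11: tail/keep → 202
  i=12: tail/keep → 37
  i=13: tail/keep → 10
  i=14: tail/keep → 94
  i=15: tail/keep → 54

vd = [47, 48, 0, 224, 17, 8, 68, 1, 103, 99, 190, 202, 37, 10, 94, 54]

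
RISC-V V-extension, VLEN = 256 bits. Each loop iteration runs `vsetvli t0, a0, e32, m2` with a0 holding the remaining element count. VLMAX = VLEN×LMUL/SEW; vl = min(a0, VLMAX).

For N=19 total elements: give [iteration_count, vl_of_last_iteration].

VLMAX = VLEN×LMUL/SEW = 256×2/32 = 16
N=19: ⌈19/16⌉ = 2 iters; last vl = 19 − 1×16 = 3

[iterations, last_vl] = [2, 3]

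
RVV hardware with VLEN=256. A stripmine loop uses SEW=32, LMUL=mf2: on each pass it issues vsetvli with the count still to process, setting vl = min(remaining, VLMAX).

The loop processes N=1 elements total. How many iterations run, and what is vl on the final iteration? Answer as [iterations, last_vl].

[iterations, last_vl] = [1, 1]

lanes per group: 256·1/2/32 = 4
N=1: ⌈1/4⌉ = 1 iters; last vl = 1 − 0×4 = 1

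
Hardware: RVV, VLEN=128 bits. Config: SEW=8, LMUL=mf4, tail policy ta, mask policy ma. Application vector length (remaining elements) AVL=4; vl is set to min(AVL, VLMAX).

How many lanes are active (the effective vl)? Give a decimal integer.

VLMAX = (128 × 1/4) / 8 = 4 lanes
AVL=4 ≤ VLMAX=4, so vl = 4

vl = 4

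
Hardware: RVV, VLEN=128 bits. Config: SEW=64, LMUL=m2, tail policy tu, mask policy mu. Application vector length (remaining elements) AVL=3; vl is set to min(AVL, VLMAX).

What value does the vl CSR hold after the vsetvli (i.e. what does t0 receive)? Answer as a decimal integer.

vl = 3

VLMAX = (128 × 2) / 64 = 4 lanes
vl ← min(3, 4) = 3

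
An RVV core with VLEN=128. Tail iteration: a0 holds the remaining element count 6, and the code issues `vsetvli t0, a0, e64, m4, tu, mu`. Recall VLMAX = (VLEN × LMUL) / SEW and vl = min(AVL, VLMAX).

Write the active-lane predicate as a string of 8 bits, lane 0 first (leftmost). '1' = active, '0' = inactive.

predicate = 11111100

VLMAX = VLEN×LMUL/SEW = 128×4/64 = 8
vl = min(AVL, VLMAX) = min(6, 8) = 6
bits (lane 0 leftmost): 11111100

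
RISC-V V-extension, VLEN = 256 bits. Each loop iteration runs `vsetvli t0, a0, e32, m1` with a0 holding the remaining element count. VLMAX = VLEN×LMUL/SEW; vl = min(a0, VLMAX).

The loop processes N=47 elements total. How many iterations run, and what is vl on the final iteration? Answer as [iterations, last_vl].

VLMAX = (256 × 1) / 32 = 8 lanes
47 elements at 8/iter → 6 passes, remainder 7 on the last

[iterations, last_vl] = [6, 7]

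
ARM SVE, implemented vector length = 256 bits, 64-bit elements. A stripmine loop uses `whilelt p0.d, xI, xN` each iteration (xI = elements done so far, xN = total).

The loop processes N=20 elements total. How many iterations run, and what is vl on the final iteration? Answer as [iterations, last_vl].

[iterations, last_vl] = [5, 4]

register lanes = 256/64 = 4
N=20: ⌈20/4⌉ = 5 iters; last vl = 20 − 4×4 = 4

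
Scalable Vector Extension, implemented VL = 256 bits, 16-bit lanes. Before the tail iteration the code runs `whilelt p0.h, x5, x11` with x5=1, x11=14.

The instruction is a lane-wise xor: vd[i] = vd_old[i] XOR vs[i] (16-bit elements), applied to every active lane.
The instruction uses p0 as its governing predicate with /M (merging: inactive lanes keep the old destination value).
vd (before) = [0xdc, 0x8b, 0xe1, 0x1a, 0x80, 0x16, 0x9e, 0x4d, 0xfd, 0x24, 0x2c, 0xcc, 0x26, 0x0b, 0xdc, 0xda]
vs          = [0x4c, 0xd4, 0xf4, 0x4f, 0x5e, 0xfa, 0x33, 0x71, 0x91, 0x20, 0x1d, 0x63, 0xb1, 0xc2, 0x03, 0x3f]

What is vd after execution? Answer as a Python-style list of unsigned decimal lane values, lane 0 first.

256-bit reg / 16-bit elem → 16 lanes
p0[j] = (1+j < 14); true for j=0..12 → 13 lanes set
lane  0: xor(0xdc,0x4c) ⇒ 0x90
lane  1: xor(0x8b,0xd4) ⇒ 0x5f
lane  2: xor(0xe1,0xf4) ⇒ 0x15
lane  3: xor(0x1a,0x4f) ⇒ 0x55
lane  4: xor(0x80,0x5e) ⇒ 0xde
lane  5: xor(0x16,0xfa) ⇒ 0xec
lane  6: xor(0x9e,0x33) ⇒ 0xad
lane  7: xor(0x4d,0x71) ⇒ 0x3c
lane  8: xor(0xfd,0x91) ⇒ 0x6c
lane  9: xor(0x24,0x20) ⇒ 0x04
lane 10: xor(0x2c,0x1d) ⇒ 0x31
lane 11: xor(0xcc,0x63) ⇒ 0xaf
lane 12: xor(0x26,0xb1) ⇒ 0x97
lane 13: tail/keep ⇒ 0x0b
lane 14: tail/keep ⇒ 0xdc
lane 15: tail/keep ⇒ 0xda

vd = [144, 95, 21, 85, 222, 236, 173, 60, 108, 4, 49, 175, 151, 11, 220, 218]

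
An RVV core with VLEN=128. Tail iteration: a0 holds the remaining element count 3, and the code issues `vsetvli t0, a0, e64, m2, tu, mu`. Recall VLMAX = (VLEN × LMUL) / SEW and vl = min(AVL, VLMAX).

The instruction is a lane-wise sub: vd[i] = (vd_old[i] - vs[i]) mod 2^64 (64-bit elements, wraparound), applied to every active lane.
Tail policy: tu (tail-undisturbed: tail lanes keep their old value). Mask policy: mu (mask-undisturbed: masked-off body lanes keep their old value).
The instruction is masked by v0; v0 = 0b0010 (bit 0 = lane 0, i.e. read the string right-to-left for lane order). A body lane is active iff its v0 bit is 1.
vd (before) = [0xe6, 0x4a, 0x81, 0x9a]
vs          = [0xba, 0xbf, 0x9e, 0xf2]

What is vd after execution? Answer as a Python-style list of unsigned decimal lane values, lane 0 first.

vd = [230, 18446744073709551499, 129, 154]

lanes per group: 128·2/64 = 4
AVL=3 ≤ VLMAX=4, so vl = 3
lane  0: mask-off/keep ⇒ 0xe6
lane  1: sub(0x4a,0xbf) ⇒ 0xffffffffffffff8b
lane  2: mask-off/keep ⇒ 0x81
lane  3: tail/keep ⇒ 0x9a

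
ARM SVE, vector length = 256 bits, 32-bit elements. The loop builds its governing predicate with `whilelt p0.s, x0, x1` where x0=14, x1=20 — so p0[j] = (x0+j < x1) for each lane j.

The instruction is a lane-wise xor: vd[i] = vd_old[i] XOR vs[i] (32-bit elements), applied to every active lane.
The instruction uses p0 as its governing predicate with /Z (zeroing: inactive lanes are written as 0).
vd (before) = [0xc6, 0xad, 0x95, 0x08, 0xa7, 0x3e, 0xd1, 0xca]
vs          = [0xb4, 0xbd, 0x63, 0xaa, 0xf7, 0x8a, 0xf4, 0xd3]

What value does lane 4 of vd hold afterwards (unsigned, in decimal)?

register lanes = 256/32 = 8
whilelt: lane j active iff 14+j < 20 → j < 6 → 6 active
[0] xor(0xc6,0xb4) = 0x72
[1] xor(0xad,0xbd) = 0x10
[2] xor(0x95,0x63) = 0xf6
[3] xor(0x08,0xaa) = 0xa2
[4] xor(0xa7,0xf7) = 0x50
[5] xor(0x3e,0x8a) = 0xb4
[6] tail/zero = 0x00
[7] tail/zero = 0x00

vd[4] = 80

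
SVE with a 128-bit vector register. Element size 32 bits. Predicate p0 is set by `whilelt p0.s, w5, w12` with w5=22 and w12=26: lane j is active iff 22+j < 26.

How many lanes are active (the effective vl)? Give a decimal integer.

vl = 4

register lanes = 128/32 = 4
active while 22+j < 26, i.e. j ∈ [0,4) capped at 4 ⇒ 4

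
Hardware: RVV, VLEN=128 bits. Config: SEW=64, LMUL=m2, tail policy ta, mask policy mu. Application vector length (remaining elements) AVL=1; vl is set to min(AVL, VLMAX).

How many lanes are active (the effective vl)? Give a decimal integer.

vl = 1

lanes per group: 128·2/64 = 4
vl ← min(1, 4) = 1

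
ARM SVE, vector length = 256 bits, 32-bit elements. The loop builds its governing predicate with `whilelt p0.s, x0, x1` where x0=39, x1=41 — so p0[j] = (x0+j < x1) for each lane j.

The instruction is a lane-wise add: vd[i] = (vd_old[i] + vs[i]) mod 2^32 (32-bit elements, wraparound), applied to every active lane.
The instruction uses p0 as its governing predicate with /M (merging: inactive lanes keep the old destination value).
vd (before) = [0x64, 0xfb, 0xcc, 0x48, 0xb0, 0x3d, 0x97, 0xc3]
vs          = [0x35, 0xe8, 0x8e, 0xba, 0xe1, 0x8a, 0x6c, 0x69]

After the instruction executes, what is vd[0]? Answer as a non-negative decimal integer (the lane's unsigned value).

vd[0] = 153

register lanes = 256/32 = 8
p0[j] = (39+j < 41); true for j=0..1 → 2 lanes set
[0] add(0x64,0x35) = 0x99
[1] add(0xfb,0xe8) = 0x1e3
[2] tail/keep = 0xcc
[3] tail/keep = 0x48
[4] tail/keep = 0xb0
[5] tail/keep = 0x3d
[6] tail/keep = 0x97
[7] tail/keep = 0xc3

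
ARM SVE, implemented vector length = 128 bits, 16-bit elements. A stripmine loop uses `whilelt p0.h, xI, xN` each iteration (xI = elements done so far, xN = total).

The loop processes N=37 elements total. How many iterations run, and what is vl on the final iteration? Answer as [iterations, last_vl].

register lanes = 128/16 = 8
37 elements at 8/iter → 5 passes, remainder 5 on the last

[iterations, last_vl] = [5, 5]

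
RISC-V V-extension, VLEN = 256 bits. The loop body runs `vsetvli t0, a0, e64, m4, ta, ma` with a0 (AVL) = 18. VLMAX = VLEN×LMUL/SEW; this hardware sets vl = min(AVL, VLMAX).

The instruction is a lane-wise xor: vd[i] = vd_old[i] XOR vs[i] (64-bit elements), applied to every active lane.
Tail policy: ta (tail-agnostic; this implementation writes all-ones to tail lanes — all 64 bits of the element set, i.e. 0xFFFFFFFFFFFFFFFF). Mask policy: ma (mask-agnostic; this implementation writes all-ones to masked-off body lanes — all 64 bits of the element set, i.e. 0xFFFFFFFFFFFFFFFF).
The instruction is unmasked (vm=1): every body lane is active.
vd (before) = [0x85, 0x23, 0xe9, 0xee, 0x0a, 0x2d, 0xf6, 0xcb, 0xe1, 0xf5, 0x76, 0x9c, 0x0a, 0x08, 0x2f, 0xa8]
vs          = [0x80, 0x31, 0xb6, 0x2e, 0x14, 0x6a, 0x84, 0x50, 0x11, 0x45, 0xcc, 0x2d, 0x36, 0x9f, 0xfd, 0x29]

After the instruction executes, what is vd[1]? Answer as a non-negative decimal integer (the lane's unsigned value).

VLMAX = (256 × 4) / 64 = 16 lanes
AVL=18 > VLMAX=16, so vl = 16
lane  0: xor(0x85,0x80) ⇒ 0x05
lane  1: xor(0x23,0x31) ⇒ 0x12
lane  2: xor(0xe9,0xb6) ⇒ 0x5f
lane  3: xor(0xee,0x2e) ⇒ 0xc0
lane  4: xor(0x0a,0x14) ⇒ 0x1e
lane  5: xor(0x2d,0x6a) ⇒ 0x47
lane  6: xor(0xf6,0x84) ⇒ 0x72
lane  7: xor(0xcb,0x50) ⇒ 0x9b
lane  8: xor(0xe1,0x11) ⇒ 0xf0
lane  9: xor(0xf5,0x45) ⇒ 0xb0
lane 10: xor(0x76,0xcc) ⇒ 0xba
lane 11: xor(0x9c,0x2d) ⇒ 0xb1
lane 12: xor(0x0a,0x36) ⇒ 0x3c
lane 13: xor(0x08,0x9f) ⇒ 0x97
lane 14: xor(0x2f,0xfd) ⇒ 0xd2
lane 15: xor(0xa8,0x29) ⇒ 0x81

vd[1] = 18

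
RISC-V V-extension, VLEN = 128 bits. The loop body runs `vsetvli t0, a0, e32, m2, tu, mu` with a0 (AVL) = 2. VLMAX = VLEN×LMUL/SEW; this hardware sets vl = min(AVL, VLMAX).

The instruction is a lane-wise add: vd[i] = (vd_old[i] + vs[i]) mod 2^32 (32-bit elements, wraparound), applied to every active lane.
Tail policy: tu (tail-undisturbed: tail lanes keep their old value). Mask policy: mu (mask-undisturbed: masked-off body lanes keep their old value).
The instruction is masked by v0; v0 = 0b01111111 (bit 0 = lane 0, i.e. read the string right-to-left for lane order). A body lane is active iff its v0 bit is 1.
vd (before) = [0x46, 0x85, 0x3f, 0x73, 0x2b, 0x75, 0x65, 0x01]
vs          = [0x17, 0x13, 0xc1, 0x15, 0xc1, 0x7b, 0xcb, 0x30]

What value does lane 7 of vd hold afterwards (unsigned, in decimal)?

vd[7] = 1

VLMAX = (128 × 2) / 32 = 8 lanes
vl ← min(2, 8) = 2
vd[0] add(0x46,0x17) -> 0x5d
vd[1] add(0x85,0x13) -> 0x98
vd[2] tail/keep -> 0x3f
vd[3] tail/keep -> 0x73
vd[4] tail/keep -> 0x2b
vd[5] tail/keep -> 0x75
vd[6] tail/keep -> 0x65
vd[7] tail/keep -> 0x01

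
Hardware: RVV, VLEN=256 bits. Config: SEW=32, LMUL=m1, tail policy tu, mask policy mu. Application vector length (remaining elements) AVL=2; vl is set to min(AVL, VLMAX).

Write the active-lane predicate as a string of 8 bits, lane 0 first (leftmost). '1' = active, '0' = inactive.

predicate = 11000000

VLMAX = VLEN×LMUL/SEW = 256×1/32 = 8
vl ← min(2, 8) = 2
bits (lane 0 leftmost): 11000000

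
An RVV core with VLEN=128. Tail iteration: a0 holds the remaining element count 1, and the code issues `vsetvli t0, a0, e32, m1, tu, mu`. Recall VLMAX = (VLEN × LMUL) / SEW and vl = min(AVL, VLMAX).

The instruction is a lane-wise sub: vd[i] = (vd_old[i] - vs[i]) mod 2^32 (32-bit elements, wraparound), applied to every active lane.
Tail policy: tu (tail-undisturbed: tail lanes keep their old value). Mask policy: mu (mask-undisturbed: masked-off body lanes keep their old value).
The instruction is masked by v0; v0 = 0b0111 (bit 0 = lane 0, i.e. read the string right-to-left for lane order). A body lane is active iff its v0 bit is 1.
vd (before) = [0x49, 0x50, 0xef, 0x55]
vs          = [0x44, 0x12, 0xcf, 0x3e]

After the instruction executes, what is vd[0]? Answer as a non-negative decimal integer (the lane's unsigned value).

vd[0] = 5

VLMAX = VLEN×LMUL/SEW = 128×1/32 = 4
AVL=1 ≤ VLMAX=4, so vl = 1
  i=0: sub(0x49,0x44) → 5
  i=1: tail/keep → 80
  i=2: tail/keep → 239
  i=3: tail/keep → 85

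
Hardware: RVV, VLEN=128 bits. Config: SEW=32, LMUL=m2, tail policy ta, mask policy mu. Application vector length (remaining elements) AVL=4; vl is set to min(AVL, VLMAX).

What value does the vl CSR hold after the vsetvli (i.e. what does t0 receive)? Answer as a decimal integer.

vl = 4

VLMAX = VLEN×LMUL/SEW = 128×2/32 = 8
vl ← min(4, 8) = 4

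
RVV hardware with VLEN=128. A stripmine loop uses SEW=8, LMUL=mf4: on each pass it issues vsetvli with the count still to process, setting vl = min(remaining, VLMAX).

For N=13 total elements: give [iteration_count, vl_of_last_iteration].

[iterations, last_vl] = [4, 1]

VLMAX = (128 × 1/4) / 8 = 4 lanes
13 elements at 4/iter → 4 passes, remainder 1 on the last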